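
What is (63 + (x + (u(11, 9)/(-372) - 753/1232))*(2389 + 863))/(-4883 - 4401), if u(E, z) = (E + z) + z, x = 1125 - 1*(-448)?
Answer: -48821004101/88643632 ≈ -550.76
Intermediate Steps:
x = 1573 (x = 1125 + 448 = 1573)
u(E, z) = E + 2*z
(63 + (x + (u(11, 9)/(-372) - 753/1232))*(2389 + 863))/(-4883 - 4401) = (63 + (1573 + ((11 + 2*9)/(-372) - 753/1232))*(2389 + 863))/(-4883 - 4401) = (63 + (1573 + ((11 + 18)*(-1/372) - 753*1/1232))*3252)/(-9284) = (63 + (1573 + (29*(-1/372) - 753/1232))*3252)*(-1/9284) = (63 + (1573 + (-29/372 - 753/1232))*3252)*(-1/9284) = (63 + (1573 - 78961/114576)*3252)*(-1/9284) = (63 + (180149087/114576)*3252)*(-1/9284) = (63 + 48820402577/9548)*(-1/9284) = (48821004101/9548)*(-1/9284) = -48821004101/88643632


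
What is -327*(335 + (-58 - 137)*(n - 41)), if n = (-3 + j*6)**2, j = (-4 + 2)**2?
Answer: 25396455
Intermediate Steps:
j = 4 (j = (-2)**2 = 4)
n = 441 (n = (-3 + 4*6)**2 = (-3 + 24)**2 = 21**2 = 441)
-327*(335 + (-58 - 137)*(n - 41)) = -327*(335 + (-58 - 137)*(441 - 41)) = -327*(335 - 195*400) = -327*(335 - 78000) = -327*(-77665) = 25396455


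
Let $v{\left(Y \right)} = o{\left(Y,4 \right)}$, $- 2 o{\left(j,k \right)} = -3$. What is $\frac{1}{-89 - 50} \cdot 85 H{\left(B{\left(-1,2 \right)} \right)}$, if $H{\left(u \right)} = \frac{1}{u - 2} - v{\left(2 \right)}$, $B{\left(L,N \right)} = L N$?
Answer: $\frac{595}{556} \approx 1.0701$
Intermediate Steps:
$o{\left(j,k \right)} = \frac{3}{2}$ ($o{\left(j,k \right)} = \left(- \frac{1}{2}\right) \left(-3\right) = \frac{3}{2}$)
$v{\left(Y \right)} = \frac{3}{2}$
$H{\left(u \right)} = - \frac{3}{2} + \frac{1}{-2 + u}$ ($H{\left(u \right)} = \frac{1}{u - 2} - \frac{3}{2} = \frac{1}{-2 + u} - \frac{3}{2} = - \frac{3}{2} + \frac{1}{-2 + u}$)
$\frac{1}{-89 - 50} \cdot 85 H{\left(B{\left(-1,2 \right)} \right)} = \frac{1}{-89 - 50} \cdot 85 \frac{8 - 3 \left(\left(-1\right) 2\right)}{2 \left(-2 - 2\right)} = \frac{1}{-89 - 50} \cdot 85 \frac{8 - -6}{2 \left(-2 - 2\right)} = \frac{1}{-139} \cdot 85 \frac{8 + 6}{2 \left(-4\right)} = \left(- \frac{1}{139}\right) 85 \cdot \frac{1}{2} \left(- \frac{1}{4}\right) 14 = \left(- \frac{85}{139}\right) \left(- \frac{7}{4}\right) = \frac{595}{556}$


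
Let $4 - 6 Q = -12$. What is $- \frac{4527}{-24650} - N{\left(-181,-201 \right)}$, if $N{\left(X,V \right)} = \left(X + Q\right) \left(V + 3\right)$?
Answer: $- \frac{870386973}{24650} \approx -35310.0$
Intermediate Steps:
$Q = \frac{8}{3}$ ($Q = \frac{2}{3} - -2 = \frac{2}{3} + 2 = \frac{8}{3} \approx 2.6667$)
$N{\left(X,V \right)} = \left(3 + V\right) \left(\frac{8}{3} + X\right)$ ($N{\left(X,V \right)} = \left(X + \frac{8}{3}\right) \left(V + 3\right) = \left(\frac{8}{3} + X\right) \left(3 + V\right) = \left(3 + V\right) \left(\frac{8}{3} + X\right)$)
$- \frac{4527}{-24650} - N{\left(-181,-201 \right)} = - \frac{4527}{-24650} - \left(8 + 3 \left(-181\right) + \frac{8}{3} \left(-201\right) - -36381\right) = \left(-4527\right) \left(- \frac{1}{24650}\right) - \left(8 - 543 - 536 + 36381\right) = \frac{4527}{24650} - 35310 = - \frac{870386973}{24650}$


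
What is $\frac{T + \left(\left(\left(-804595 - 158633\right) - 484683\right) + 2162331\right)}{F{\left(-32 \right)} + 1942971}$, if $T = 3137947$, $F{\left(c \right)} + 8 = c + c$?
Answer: $\frac{3852367}{1942899} \approx 1.9828$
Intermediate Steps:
$F{\left(c \right)} = -8 + 2 c$ ($F{\left(c \right)} = -8 + \left(c + c\right) = -8 + 2 c$)
$\frac{T + \left(\left(\left(-804595 - 158633\right) - 484683\right) + 2162331\right)}{F{\left(-32 \right)} + 1942971} = \frac{3137947 + \left(\left(\left(-804595 - 158633\right) - 484683\right) + 2162331\right)}{\left(-8 + 2 \left(-32\right)\right) + 1942971} = \frac{3137947 + \left(\left(-963228 - 484683\right) + 2162331\right)}{\left(-8 - 64\right) + 1942971} = \frac{3137947 + \left(-1447911 + 2162331\right)}{-72 + 1942971} = \frac{3137947 + 714420}{1942899} = 3852367 \cdot \frac{1}{1942899} = \frac{3852367}{1942899}$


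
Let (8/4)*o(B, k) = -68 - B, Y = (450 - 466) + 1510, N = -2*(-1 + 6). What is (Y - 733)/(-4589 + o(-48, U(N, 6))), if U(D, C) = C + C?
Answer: -761/4599 ≈ -0.16547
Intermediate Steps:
N = -10 (N = -2*5 = -10)
U(D, C) = 2*C
Y = 1494 (Y = -16 + 1510 = 1494)
o(B, k) = -34 - B/2 (o(B, k) = (-68 - B)/2 = -34 - B/2)
(Y - 733)/(-4589 + o(-48, U(N, 6))) = (1494 - 733)/(-4589 + (-34 - ½*(-48))) = 761/(-4589 + (-34 + 24)) = 761/(-4589 - 10) = 761/(-4599) = 761*(-1/4599) = -761/4599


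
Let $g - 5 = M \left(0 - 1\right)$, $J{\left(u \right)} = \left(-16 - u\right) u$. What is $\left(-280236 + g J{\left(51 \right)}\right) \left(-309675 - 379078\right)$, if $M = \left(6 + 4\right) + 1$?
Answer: $178892571702$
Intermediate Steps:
$M = 11$ ($M = 10 + 1 = 11$)
$J{\left(u \right)} = u \left(-16 - u\right)$
$g = -6$ ($g = 5 + 11 \left(0 - 1\right) = 5 + 11 \left(-1\right) = 5 - 11 = -6$)
$\left(-280236 + g J{\left(51 \right)}\right) \left(-309675 - 379078\right) = \left(-280236 - 6 \left(\left(-1\right) 51 \left(16 + 51\right)\right)\right) \left(-309675 - 379078\right) = \left(-280236 - 6 \left(\left(-1\right) 51 \cdot 67\right)\right) \left(-688753\right) = \left(-280236 - -20502\right) \left(-688753\right) = \left(-280236 + 20502\right) \left(-688753\right) = \left(-259734\right) \left(-688753\right) = 178892571702$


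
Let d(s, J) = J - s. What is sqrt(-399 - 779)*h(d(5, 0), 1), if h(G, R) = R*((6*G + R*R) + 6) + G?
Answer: -28*I*sqrt(1178) ≈ -961.02*I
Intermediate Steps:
h(G, R) = G + R*(6 + R**2 + 6*G) (h(G, R) = R*((6*G + R**2) + 6) + G = R*((R**2 + 6*G) + 6) + G = R*(6 + R**2 + 6*G) + G = G + R*(6 + R**2 + 6*G))
sqrt(-399 - 779)*h(d(5, 0), 1) = sqrt(-399 - 779)*((0 - 1*5) + 1**3 + 6*1 + 6*(0 - 1*5)*1) = sqrt(-1178)*((0 - 5) + 1 + 6 + 6*(0 - 5)*1) = (I*sqrt(1178))*(-5 + 1 + 6 + 6*(-5)*1) = (I*sqrt(1178))*(-5 + 1 + 6 - 30) = (I*sqrt(1178))*(-28) = -28*I*sqrt(1178)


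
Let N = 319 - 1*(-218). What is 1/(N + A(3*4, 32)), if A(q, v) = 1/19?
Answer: 19/10204 ≈ 0.0018620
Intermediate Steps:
A(q, v) = 1/19
N = 537 (N = 319 + 218 = 537)
1/(N + A(3*4, 32)) = 1/(537 + 1/19) = 1/(10204/19) = 19/10204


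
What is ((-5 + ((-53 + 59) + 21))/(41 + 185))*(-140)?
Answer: -1540/113 ≈ -13.628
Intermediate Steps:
((-5 + ((-53 + 59) + 21))/(41 + 185))*(-140) = ((-5 + (6 + 21))/226)*(-140) = ((-5 + 27)*(1/226))*(-140) = (22*(1/226))*(-140) = (11/113)*(-140) = -1540/113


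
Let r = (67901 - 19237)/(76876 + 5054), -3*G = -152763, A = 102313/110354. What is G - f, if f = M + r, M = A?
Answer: 230189224247237/4520651610 ≈ 50920.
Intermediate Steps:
A = 102313/110354 (A = 102313*(1/110354) = 102313/110354 ≈ 0.92713)
M = 102313/110354 ≈ 0.92713
G = 50921 (G = -⅓*(-152763) = 50921)
r = 24332/40965 (r = 48664/81930 = 48664*(1/81930) = 24332/40965 ≈ 0.59397)
f = 6876385573/4520651610 (f = 102313/110354 + 24332/40965 = 6876385573/4520651610 ≈ 1.5211)
G - f = 50921 - 1*6876385573/4520651610 = 50921 - 6876385573/4520651610 = 230189224247237/4520651610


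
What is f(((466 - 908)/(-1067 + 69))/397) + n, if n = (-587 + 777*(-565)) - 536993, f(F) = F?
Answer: -193464418034/198103 ≈ -9.7659e+5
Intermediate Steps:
n = -976585 (n = (-587 - 439005) - 536993 = -439592 - 536993 = -976585)
f(((466 - 908)/(-1067 + 69))/397) + n = ((466 - 908)/(-1067 + 69))/397 - 976585 = -442/(-998)*(1/397) - 976585 = -442*(-1/998)*(1/397) - 976585 = (221/499)*(1/397) - 976585 = 221/198103 - 976585 = -193464418034/198103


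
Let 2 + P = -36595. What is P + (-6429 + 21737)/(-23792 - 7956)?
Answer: -290474216/7937 ≈ -36598.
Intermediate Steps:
P = -36597 (P = -2 - 36595 = -36597)
P + (-6429 + 21737)/(-23792 - 7956) = -36597 + (-6429 + 21737)/(-23792 - 7956) = -36597 + 15308/(-31748) = -36597 + 15308*(-1/31748) = -36597 - 3827/7937 = -290474216/7937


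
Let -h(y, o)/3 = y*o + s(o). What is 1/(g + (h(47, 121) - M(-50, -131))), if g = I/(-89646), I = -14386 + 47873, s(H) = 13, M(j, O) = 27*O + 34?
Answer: -89646/1218950149 ≈ -7.3544e-5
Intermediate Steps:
M(j, O) = 34 + 27*O
h(y, o) = -39 - 3*o*y (h(y, o) = -3*(y*o + 13) = -3*(o*y + 13) = -3*(13 + o*y) = -39 - 3*o*y)
I = 33487
g = -33487/89646 (g = 33487/(-89646) = 33487*(-1/89646) = -33487/89646 ≈ -0.37355)
1/(g + (h(47, 121) - M(-50, -131))) = 1/(-33487/89646 + ((-39 - 3*121*47) - (34 + 27*(-131)))) = 1/(-33487/89646 + ((-39 - 17061) - (34 - 3537))) = 1/(-33487/89646 + (-17100 - 1*(-3503))) = 1/(-33487/89646 + (-17100 + 3503)) = 1/(-33487/89646 - 13597) = 1/(-1218950149/89646) = -89646/1218950149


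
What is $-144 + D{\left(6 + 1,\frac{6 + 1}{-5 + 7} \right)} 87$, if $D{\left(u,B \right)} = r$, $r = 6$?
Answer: $378$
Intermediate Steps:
$D{\left(u,B \right)} = 6$
$-144 + D{\left(6 + 1,\frac{6 + 1}{-5 + 7} \right)} 87 = -144 + 6 \cdot 87 = -144 + 522 = 378$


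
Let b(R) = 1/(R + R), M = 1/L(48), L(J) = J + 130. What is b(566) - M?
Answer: -477/100748 ≈ -0.0047346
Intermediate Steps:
L(J) = 130 + J
M = 1/178 (M = 1/(130 + 48) = 1/178 ≈ 0.0056180)
b(R) = 1/(2*R)
b(566) - M = (1/2)/566 - 1*1/178 = (1/2)*(1/566) - 1/178 = 1/1132 - 1/178 = -477/100748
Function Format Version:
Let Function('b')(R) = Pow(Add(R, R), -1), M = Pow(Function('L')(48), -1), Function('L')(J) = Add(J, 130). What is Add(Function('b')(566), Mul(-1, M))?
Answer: Rational(-477, 100748) ≈ -0.0047346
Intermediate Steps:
Function('L')(J) = Add(130, J)
M = Rational(1, 178) (M = Pow(Add(130, 48), -1) = Pow(178, -1) = Rational(1, 178) ≈ 0.0056180)
Function('b')(R) = Mul(Rational(1, 2), Pow(R, -1)) (Function('b')(R) = Pow(Mul(2, R), -1) = Mul(Rational(1, 2), Pow(R, -1)))
Add(Function('b')(566), Mul(-1, M)) = Add(Mul(Rational(1, 2), Pow(566, -1)), Mul(-1, Rational(1, 178))) = Add(Mul(Rational(1, 2), Rational(1, 566)), Rational(-1, 178)) = Add(Rational(1, 1132), Rational(-1, 178)) = Rational(-477, 100748)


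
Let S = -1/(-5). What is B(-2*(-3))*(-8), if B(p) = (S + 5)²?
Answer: -5408/25 ≈ -216.32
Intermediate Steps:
S = ⅕ (S = -1*(-⅕) = ⅕ ≈ 0.20000)
B(p) = 676/25 (B(p) = (⅕ + 5)² = (26/5)² = 676/25)
B(-2*(-3))*(-8) = (676/25)*(-8) = -5408/25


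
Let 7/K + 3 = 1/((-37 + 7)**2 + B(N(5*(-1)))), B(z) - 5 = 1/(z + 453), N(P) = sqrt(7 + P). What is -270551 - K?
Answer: -408939794129068873/1511520276433 + 7*sqrt(2)/1511520276433 ≈ -2.7055e+5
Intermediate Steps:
B(z) = 5 + 1/(453 + z) (B(z) = 5 + 1/(z + 453) = 5 + 1/(453 + z))
K = 7/(-3 + 1/(900 + (2266 + 5*sqrt(2))/(453 + sqrt(2)))) (K = 7/(-3 + 1/((-37 + 7)**2 + (2266 + 5*sqrt(7 + 5*(-1)))/(453 + sqrt(7 + 5*(-1))))) = 7/(-3 + 1/((-30)**2 + (2266 + 5*sqrt(7 - 5))/(453 + sqrt(7 - 5)))) = 7/(-3 + 1/(900 + (2266 + 5*sqrt(2))/(453 + sqrt(2)))) ≈ -2.3342)
-270551 - K = -270551 - (-3528180155710/1511520276433 - 7*sqrt(2)/1511520276433) = -270551 + (3528180155710/1511520276433 + 7*sqrt(2)/1511520276433) = -408939794129068873/1511520276433 + 7*sqrt(2)/1511520276433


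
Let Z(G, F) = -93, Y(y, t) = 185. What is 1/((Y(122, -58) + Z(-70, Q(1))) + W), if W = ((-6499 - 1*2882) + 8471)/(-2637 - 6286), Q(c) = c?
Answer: 8923/821826 ≈ 0.010858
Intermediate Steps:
W = 910/8923 (W = ((-6499 - 2882) + 8471)/(-8923) = (-9381 + 8471)*(-1/8923) = -910*(-1/8923) = 910/8923 ≈ 0.10198)
1/((Y(122, -58) + Z(-70, Q(1))) + W) = 1/((185 - 93) + 910/8923) = 1/(92 + 910/8923) = 1/(821826/8923) = 8923/821826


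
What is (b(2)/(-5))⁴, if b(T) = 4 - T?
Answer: 16/625 ≈ 0.025600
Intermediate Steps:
(b(2)/(-5))⁴ = ((4 - 1*2)/(-5))⁴ = ((4 - 2)*(-⅕))⁴ = (2*(-⅕))⁴ = (-⅖)⁴ = 16/625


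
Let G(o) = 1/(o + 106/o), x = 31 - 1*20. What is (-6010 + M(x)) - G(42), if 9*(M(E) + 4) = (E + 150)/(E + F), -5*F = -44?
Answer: -455403566/75735 ≈ -6013.1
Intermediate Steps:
F = 44/5 (F = -1/5*(-44) = 44/5 ≈ 8.8000)
x = 11 (x = 31 - 20 = 11)
M(E) = -4 + (150 + E)/(9*(44/5 + E)) (M(E) = -4 + ((E + 150)/(E + 44/5))/9 = -4 + ((150 + E)/(44/5 + E))/9 = -4 + (150 + E)/(9*(44/5 + E)))
(-6010 + M(x)) - G(42) = (-6010 + (-834 - 175*11)/(9*(44 + 5*11))) - 42/(106 + 42**2) = (-6010 + (-834 - 1925)/(9*(44 + 55))) - 42/(106 + 1764) = (-6010 + (1/9)*(-2759)/99) - 42/1870 = (-6010 + (1/9)*(1/99)*(-2759)) - 42/1870 = (-6010 - 2759/891) - 1*21/935 = -5357669/891 - 21/935 = -455403566/75735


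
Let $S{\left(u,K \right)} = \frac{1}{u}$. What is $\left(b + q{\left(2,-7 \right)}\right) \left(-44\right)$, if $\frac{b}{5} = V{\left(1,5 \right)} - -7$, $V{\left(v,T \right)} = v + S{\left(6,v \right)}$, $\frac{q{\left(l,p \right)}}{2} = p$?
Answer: $- \frac{3542}{3} \approx -1180.7$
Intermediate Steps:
$q{\left(l,p \right)} = 2 p$
$V{\left(v,T \right)} = \frac{1}{6} + v$ ($V{\left(v,T \right)} = v + \frac{1}{6} = \frac{1}{6} + v$)
$b = \frac{245}{6}$ ($b = 5 \left(\left(\frac{1}{6} + 1\right) - -7\right) = 5 \left(\frac{7}{6} + 7\right) = 5 \cdot \frac{49}{6} = \frac{245}{6} \approx 40.833$)
$\left(b + q{\left(2,-7 \right)}\right) \left(-44\right) = \left(\frac{245}{6} + 2 \left(-7\right)\right) \left(-44\right) = \left(\frac{245}{6} - 14\right) \left(-44\right) = \frac{161}{6} \left(-44\right) = - \frac{3542}{3}$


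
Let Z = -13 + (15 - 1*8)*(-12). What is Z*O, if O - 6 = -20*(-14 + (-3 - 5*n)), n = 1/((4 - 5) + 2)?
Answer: -43262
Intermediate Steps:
n = 1 (n = 1/(-1 + 2) = 1/1 = 1)
O = 446 (O = 6 - 20*(-14 + (-3 - 5*1)) = 6 - 20*(-14 + (-3 - 5)) = 6 - 20*(-14 - 8) = 6 - 20*(-22) = 6 + 440 = 446)
Z = -97 (Z = -13 + (15 - 8)*(-12) = -13 + 7*(-12) = -13 - 84 = -97)
Z*O = -97*446 = -43262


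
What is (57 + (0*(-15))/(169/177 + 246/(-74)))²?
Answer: 3249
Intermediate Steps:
(57 + (0*(-15))/(169/177 + 246/(-74)))² = (57 + 0/(169*(1/177) + 246*(-1/74)))² = (57 + 0/(169/177 - 123/37))² = (57 + 0/(-15518/6549))² = (57 + 0*(-6549/15518))² = (57 + 0)² = 57² = 3249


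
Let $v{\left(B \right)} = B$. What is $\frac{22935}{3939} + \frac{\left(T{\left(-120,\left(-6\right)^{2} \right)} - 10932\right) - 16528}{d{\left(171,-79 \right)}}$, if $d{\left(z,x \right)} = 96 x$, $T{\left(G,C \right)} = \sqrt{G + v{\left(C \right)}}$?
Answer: $\frac{23508665}{2489448} - \frac{i \sqrt{21}}{3792} \approx 9.4433 - 0.0012085 i$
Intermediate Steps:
$T{\left(G,C \right)} = \sqrt{C + G}$ ($T{\left(G,C \right)} = \sqrt{G + C} = \sqrt{C + G}$)
$\frac{22935}{3939} + \frac{\left(T{\left(-120,\left(-6\right)^{2} \right)} - 10932\right) - 16528}{d{\left(171,-79 \right)}} = \frac{22935}{3939} + \frac{\left(\sqrt{\left(-6\right)^{2} - 120} - 10932\right) - 16528}{96 \left(-79\right)} = 22935 \cdot \frac{1}{3939} + \frac{\left(\sqrt{36 - 120} - 10932\right) - 16528}{-7584} = \frac{7645}{1313} + \left(\left(\sqrt{-84} - 10932\right) - 16528\right) \left(- \frac{1}{7584}\right) = \frac{7645}{1313} + \left(\left(2 i \sqrt{21} - 10932\right) - 16528\right) \left(- \frac{1}{7584}\right) = \frac{7645}{1313} + \left(\left(-10932 + 2 i \sqrt{21}\right) - 16528\right) \left(- \frac{1}{7584}\right) = \frac{7645}{1313} + \left(-27460 + 2 i \sqrt{21}\right) \left(- \frac{1}{7584}\right) = \frac{7645}{1313} + \left(\frac{6865}{1896} - \frac{i \sqrt{21}}{3792}\right) = \frac{23508665}{2489448} - \frac{i \sqrt{21}}{3792}$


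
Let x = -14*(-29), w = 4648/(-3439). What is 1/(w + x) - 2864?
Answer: -3985498865/1391586 ≈ -2864.0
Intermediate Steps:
w = -4648/3439 (w = 4648*(-1/3439) = -4648/3439 ≈ -1.3516)
x = 406
1/(w + x) - 2864 = 1/(-4648/3439 + 406) - 2864 = 1/(1391586/3439) - 2864 = 3439/1391586 - 2864 = -3985498865/1391586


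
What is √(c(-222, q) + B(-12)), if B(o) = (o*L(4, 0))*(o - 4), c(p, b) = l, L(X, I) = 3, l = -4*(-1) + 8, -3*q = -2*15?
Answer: 14*√3 ≈ 24.249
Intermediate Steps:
q = 10 (q = -(-2)*15/3 = -⅓*(-30) = 10)
l = 12 (l = 4 + 8 = 12)
c(p, b) = 12
B(o) = 3*o*(-4 + o) (B(o) = (o*3)*(o - 4) = (3*o)*(-4 + o) = 3*o*(-4 + o))
√(c(-222, q) + B(-12)) = √(12 + 3*(-12)*(-4 - 12)) = √(12 + 3*(-12)*(-16)) = √(12 + 576) = √588 = 14*√3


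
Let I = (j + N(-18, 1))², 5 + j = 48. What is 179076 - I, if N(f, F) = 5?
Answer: 176772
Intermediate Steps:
j = 43 (j = -5 + 48 = 43)
I = 2304 (I = (43 + 5)² = 48² = 2304)
179076 - I = 179076 - 1*2304 = 179076 - 2304 = 176772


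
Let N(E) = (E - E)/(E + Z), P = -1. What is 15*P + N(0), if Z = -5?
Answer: -15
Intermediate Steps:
N(E) = 0 (N(E) = (E - E)/(E - 5) = 0/(-5 + E) = 0)
15*P + N(0) = 15*(-1) + 0 = -15 + 0 = -15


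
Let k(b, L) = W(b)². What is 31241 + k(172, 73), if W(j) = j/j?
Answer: 31242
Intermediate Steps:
W(j) = 1
k(b, L) = 1 (k(b, L) = 1² = 1)
31241 + k(172, 73) = 31241 + 1 = 31242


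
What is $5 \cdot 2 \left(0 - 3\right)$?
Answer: $-30$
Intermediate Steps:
$5 \cdot 2 \left(0 - 3\right) = 10 \left(0 - 3\right) = 10 \left(-3\right) = -30$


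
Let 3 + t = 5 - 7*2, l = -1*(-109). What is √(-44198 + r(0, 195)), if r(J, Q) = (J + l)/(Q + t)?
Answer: 25*I*√2368203/183 ≈ 210.23*I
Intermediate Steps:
l = 109
t = -12 (t = -3 + (5 - 7*2) = -3 + (5 - 14) = -3 - 9 = -12)
r(J, Q) = (109 + J)/(-12 + Q) (r(J, Q) = (J + 109)/(Q - 12) = (109 + J)/(-12 + Q))
√(-44198 + r(0, 195)) = √(-44198 + (109 + 0)/(-12 + 195)) = √(-44198 + 109/183) = √(-8088125/183) = 25*I*√2368203/183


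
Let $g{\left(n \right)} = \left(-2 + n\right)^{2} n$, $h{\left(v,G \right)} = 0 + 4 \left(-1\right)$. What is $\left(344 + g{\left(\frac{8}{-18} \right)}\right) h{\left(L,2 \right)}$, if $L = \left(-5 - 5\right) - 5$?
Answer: $- \frac{995360}{729} \approx -1365.4$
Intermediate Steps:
$L = -15$ ($L = -10 - 5 = -15$)
$h{\left(v,G \right)} = -4$ ($h{\left(v,G \right)} = 0 - 4 = -4$)
$g{\left(n \right)} = n \left(-2 + n\right)^{2}$
$\left(344 + g{\left(\frac{8}{-18} \right)}\right) h{\left(L,2 \right)} = \left(344 + \frac{8}{-18} \left(-2 + \frac{8}{-18}\right)^{2}\right) \left(-4\right) = \left(344 + 8 \left(- \frac{1}{18}\right) \left(-2 + 8 \left(- \frac{1}{18}\right)\right)^{2}\right) \left(-4\right) = \left(344 - \frac{4 \left(-2 - \frac{4}{9}\right)^{2}}{9}\right) \left(-4\right) = \left(344 - \frac{4 \left(- \frac{22}{9}\right)^{2}}{9}\right) \left(-4\right) = \left(344 - \frac{1936}{729}\right) \left(-4\right) = \frac{248840}{729} \left(-4\right) = - \frac{995360}{729}$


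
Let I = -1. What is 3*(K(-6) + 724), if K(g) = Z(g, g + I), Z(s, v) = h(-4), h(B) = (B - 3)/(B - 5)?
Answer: 6523/3 ≈ 2174.3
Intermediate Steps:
h(B) = (-3 + B)/(-5 + B)
Z(s, v) = 7/9 (Z(s, v) = (-3 - 4)/(-5 - 4) = -7/(-9) = -⅑*(-7) = 7/9)
K(g) = 7/9
3*(K(-6) + 724) = 3*(7/9 + 724) = 3*(6523/9) = 6523/3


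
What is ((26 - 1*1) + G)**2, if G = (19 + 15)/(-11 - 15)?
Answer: 94864/169 ≈ 561.33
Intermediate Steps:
G = -17/13 (G = 34/(-26) = 34*(-1/26) = -17/13 ≈ -1.3077)
((26 - 1*1) + G)**2 = ((26 - 1*1) - 17/13)**2 = ((26 - 1) - 17/13)**2 = (25 - 17/13)**2 = (308/13)**2 = 94864/169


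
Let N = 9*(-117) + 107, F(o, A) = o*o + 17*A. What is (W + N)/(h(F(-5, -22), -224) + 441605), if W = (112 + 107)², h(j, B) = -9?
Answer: 47015/441596 ≈ 0.10647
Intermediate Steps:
F(o, A) = o² + 17*A
N = -946 (N = -1053 + 107 = -946)
W = 47961 (W = 219² = 47961)
(W + N)/(h(F(-5, -22), -224) + 441605) = (47961 - 946)/(-9 + 441605) = 47015/441596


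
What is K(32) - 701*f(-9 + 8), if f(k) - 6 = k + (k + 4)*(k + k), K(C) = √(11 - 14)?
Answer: 701 + I*√3 ≈ 701.0 + 1.732*I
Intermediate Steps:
K(C) = I*√3 (K(C) = √(-3) = I*√3)
f(k) = 6 + k + 2*k*(4 + k) (f(k) = 6 + (k + (k + 4)*(k + k)) = 6 + (k + (4 + k)*(2*k)) = 6 + (k + 2*k*(4 + k)) = 6 + k + 2*k*(4 + k))
K(32) - 701*f(-9 + 8) = I*√3 - 701*(6 + 2*(-9 + 8)² + 9*(-9 + 8)) = I*√3 - 701*(6 + 2*(-1)² + 9*(-1)) = I*√3 - 701*(6 + 2*1 - 9) = I*√3 - 701*(6 + 2 - 9) = I*√3 - 701*(-1) = I*√3 + 701 = 701 + I*√3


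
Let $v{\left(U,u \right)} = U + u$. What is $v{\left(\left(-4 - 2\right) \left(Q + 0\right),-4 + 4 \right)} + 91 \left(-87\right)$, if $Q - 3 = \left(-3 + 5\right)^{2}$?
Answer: $-7959$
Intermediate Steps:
$Q = 7$ ($Q = 3 + \left(-3 + 5\right)^{2} = 3 + 2^{2} = 3 + 4 = 7$)
$v{\left(\left(-4 - 2\right) \left(Q + 0\right),-4 + 4 \right)} + 91 \left(-87\right) = \left(\left(-4 - 2\right) \left(7 + 0\right) + \left(-4 + 4\right)\right) + 91 \left(-87\right) = \left(\left(-6\right) 7 + 0\right) - 7917 = \left(-42 + 0\right) - 7917 = -42 - 7917 = -7959$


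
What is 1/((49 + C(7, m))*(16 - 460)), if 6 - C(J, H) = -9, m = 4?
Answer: -1/28416 ≈ -3.5191e-5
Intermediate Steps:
C(J, H) = 15 (C(J, H) = 6 - 1*(-9) = 6 + 9 = 15)
1/((49 + C(7, m))*(16 - 460)) = 1/((49 + 15)*(16 - 460)) = 1/(64*(-444)) = 1/(-28416) = -1/28416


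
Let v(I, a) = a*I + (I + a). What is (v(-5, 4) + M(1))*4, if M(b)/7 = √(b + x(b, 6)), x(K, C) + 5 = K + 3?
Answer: -84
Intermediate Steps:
x(K, C) = -2 + K (x(K, C) = -5 + (K + 3) = -5 + (3 + K) = -2 + K)
M(b) = 7*√(-2 + 2*b) (M(b) = 7*√(b + (-2 + b)) = 7*√(-2 + 2*b))
v(I, a) = I + a + I*a (v(I, a) = I*a + (I + a) = I + a + I*a)
(v(-5, 4) + M(1))*4 = ((-5 + 4 - 5*4) + 7*√(-2 + 2*1))*4 = ((-5 + 4 - 20) + 7*√(-2 + 2))*4 = (-21 + 7*√0)*4 = (-21 + 7*0)*4 = (-21 + 0)*4 = -21*4 = -84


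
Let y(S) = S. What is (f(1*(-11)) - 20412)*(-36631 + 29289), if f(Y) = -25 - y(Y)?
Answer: 149967692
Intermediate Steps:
f(Y) = -25 - Y
(f(1*(-11)) - 20412)*(-36631 + 29289) = ((-25 - (-11)) - 20412)*(-36631 + 29289) = ((-25 - 1*(-11)) - 20412)*(-7342) = ((-25 + 11) - 20412)*(-7342) = (-14 - 20412)*(-7342) = -20426*(-7342) = 149967692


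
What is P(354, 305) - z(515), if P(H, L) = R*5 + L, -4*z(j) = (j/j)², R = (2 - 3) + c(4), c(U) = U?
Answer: 1281/4 ≈ 320.25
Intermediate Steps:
R = 3 (R = (2 - 3) + 4 = -1 + 4 = 3)
z(j) = -¼ (z(j) = -(j/j)²/4 = -¼*1² = -¼*1 = -¼)
P(H, L) = 15 + L (P(H, L) = 3*5 + L = 15 + L)
P(354, 305) - z(515) = (15 + 305) - 1*(-¼) = 320 + ¼ = 1281/4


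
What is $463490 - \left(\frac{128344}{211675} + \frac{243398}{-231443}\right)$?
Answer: $\frac{22706719981068508}{48990697025} \approx 4.6349 \cdot 10^{5}$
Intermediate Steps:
$463490 - \left(\frac{128344}{211675} + \frac{243398}{-231443}\right) = 463490 - \left(128344 \cdot \frac{1}{211675} + 243398 \left(- \frac{1}{231443}\right)\right) = 463490 - \left(\frac{128344}{211675} - \frac{243398}{231443}\right) = 463490 - - \frac{21816951258}{48990697025} = 463490 + \frac{21816951258}{48990697025} = \frac{22706719981068508}{48990697025}$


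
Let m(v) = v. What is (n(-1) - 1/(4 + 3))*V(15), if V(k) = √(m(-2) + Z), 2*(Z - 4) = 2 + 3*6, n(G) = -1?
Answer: -16*√3/7 ≈ -3.9590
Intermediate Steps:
Z = 14 (Z = 4 + (2 + 3*6)/2 = 4 + (2 + 18)/2 = 4 + (½)*20 = 4 + 10 = 14)
V(k) = 2*√3 (V(k) = √(-2 + 14) = √12 = 2*√3)
(n(-1) - 1/(4 + 3))*V(15) = (-1 - 1/(4 + 3))*(2*√3) = (-1 - 1/7)*(2*√3) = (-1 - 1*⅐)*(2*√3) = (-1 - ⅐)*(2*√3) = -16*√3/7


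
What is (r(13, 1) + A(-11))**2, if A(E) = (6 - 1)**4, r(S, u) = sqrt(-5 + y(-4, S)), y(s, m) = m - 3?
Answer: (625 + sqrt(5))**2 ≈ 3.9343e+5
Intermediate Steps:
y(s, m) = -3 + m
r(S, u) = sqrt(-8 + S) (r(S, u) = sqrt(-5 + (-3 + S)) = sqrt(-8 + S))
A(E) = 625 (A(E) = 5**4 = 625)
(r(13, 1) + A(-11))**2 = (sqrt(-8 + 13) + 625)**2 = (sqrt(5) + 625)**2 = (625 + sqrt(5))**2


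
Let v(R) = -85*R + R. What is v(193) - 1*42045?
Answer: -58257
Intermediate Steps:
v(R) = -84*R
v(193) - 1*42045 = -84*193 - 1*42045 = -16212 - 42045 = -58257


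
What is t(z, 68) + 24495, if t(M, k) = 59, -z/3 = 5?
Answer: 24554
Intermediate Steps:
z = -15 (z = -3*5 = -15)
t(z, 68) + 24495 = 59 + 24495 = 24554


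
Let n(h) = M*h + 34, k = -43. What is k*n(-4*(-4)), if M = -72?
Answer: 48074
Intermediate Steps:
n(h) = 34 - 72*h (n(h) = -72*h + 34 = 34 - 72*h)
k*n(-4*(-4)) = -43*(34 - (-288)*(-4)) = -43*(34 - 72*16) = -43*(34 - 1152) = -43*(-1118) = 48074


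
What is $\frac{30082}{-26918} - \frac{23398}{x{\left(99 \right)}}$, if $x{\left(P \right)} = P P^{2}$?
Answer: $- \frac{14909180941}{13059254241} \approx -1.1417$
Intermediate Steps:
$x{\left(P \right)} = P^{3}$
$\frac{30082}{-26918} - \frac{23398}{x{\left(99 \right)}} = \frac{30082}{-26918} - \frac{23398}{99^{3}} = 30082 \left(- \frac{1}{26918}\right) - \frac{23398}{970299} = - \frac{15041}{13459} - \frac{23398}{970299} = - \frac{14909180941}{13059254241}$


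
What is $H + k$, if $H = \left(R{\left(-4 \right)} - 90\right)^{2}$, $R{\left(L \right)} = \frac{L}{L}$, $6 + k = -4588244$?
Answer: $-4580329$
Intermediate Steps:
$k = -4588250$ ($k = -6 - 4588244 = -4588250$)
$R{\left(L \right)} = 1$
$H = 7921$ ($H = \left(1 - 90\right)^{2} = \left(-89\right)^{2} = 7921$)
$H + k = 7921 - 4588250 = -4580329$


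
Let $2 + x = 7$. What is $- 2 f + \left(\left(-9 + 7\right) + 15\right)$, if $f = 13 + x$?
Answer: $-23$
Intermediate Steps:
$x = 5$ ($x = -2 + 7 = 5$)
$f = 18$ ($f = 13 + 5 = 18$)
$- 2 f + \left(\left(-9 + 7\right) + 15\right) = \left(-2\right) 18 + \left(\left(-9 + 7\right) + 15\right) = -36 + \left(-2 + 15\right) = -36 + 13 = -23$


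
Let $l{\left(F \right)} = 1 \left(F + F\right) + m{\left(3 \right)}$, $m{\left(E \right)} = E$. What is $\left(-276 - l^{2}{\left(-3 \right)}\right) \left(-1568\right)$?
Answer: $446880$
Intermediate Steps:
$l{\left(F \right)} = 3 + 2 F$ ($l{\left(F \right)} = 1 \left(F + F\right) + 3 = 1 \cdot 2 F + 3 = 2 F + 3 = 3 + 2 F$)
$\left(-276 - l^{2}{\left(-3 \right)}\right) \left(-1568\right) = \left(-276 - \left(3 + 2 \left(-3\right)\right)^{2}\right) \left(-1568\right) = \left(-276 - \left(3 - 6\right)^{2}\right) \left(-1568\right) = \left(-276 - \left(-3\right)^{2}\right) \left(-1568\right) = \left(-276 - 9\right) \left(-1568\right) = \left(-285\right) \left(-1568\right) = 446880$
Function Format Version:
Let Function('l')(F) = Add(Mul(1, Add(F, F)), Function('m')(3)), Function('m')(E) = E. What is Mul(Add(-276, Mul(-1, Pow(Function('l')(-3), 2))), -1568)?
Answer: 446880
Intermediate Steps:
Function('l')(F) = Add(3, Mul(2, F)) (Function('l')(F) = Add(Mul(1, Add(F, F)), 3) = Add(Mul(1, Mul(2, F)), 3) = Add(Mul(2, F), 3) = Add(3, Mul(2, F)))
Mul(Add(-276, Mul(-1, Pow(Function('l')(-3), 2))), -1568) = Mul(Add(-276, Mul(-1, Pow(Add(3, Mul(2, -3)), 2))), -1568) = Mul(Add(-276, Mul(-1, Pow(Add(3, -6), 2))), -1568) = Mul(Add(-276, Mul(-1, Pow(-3, 2))), -1568) = Mul(Add(-276, Mul(-1, 9)), -1568) = Mul(Add(-276, -9), -1568) = Mul(-285, -1568) = 446880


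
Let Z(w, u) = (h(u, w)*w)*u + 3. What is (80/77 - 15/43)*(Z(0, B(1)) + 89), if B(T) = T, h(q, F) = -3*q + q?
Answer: 210220/3311 ≈ 63.491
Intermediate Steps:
h(q, F) = -2*q
Z(w, u) = 3 - 2*w*u² (Z(w, u) = ((-2*u)*w)*u + 3 = (-2*u*w)*u + 3 = -2*w*u² + 3 = 3 - 2*w*u²)
(80/77 - 15/43)*(Z(0, B(1)) + 89) = (80/77 - 15/43)*((3 - 2*0*1²) + 89) = (80*(1/77) - 15*1/43)*((3 - 2*0*1) + 89) = (80/77 - 15/43)*((3 + 0) + 89) = 2285*(3 + 89)/3311 = (2285/3311)*92 = 210220/3311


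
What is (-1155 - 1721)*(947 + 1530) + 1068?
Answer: -7122784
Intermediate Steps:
(-1155 - 1721)*(947 + 1530) + 1068 = -2876*2477 + 1068 = -7123852 + 1068 = -7122784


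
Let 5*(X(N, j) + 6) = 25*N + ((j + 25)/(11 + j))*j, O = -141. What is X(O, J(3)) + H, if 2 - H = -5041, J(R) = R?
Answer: 21666/5 ≈ 4333.2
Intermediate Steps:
H = 5043 (H = 2 - 1*(-5041) = 2 + 5041 = 5043)
X(N, j) = -6 + 5*N + j*(25 + j)/(5*(11 + j)) (X(N, j) = -6 + (25*N + ((j + 25)/(11 + j))*j)/5 = -6 + (25*N + ((25 + j)/(11 + j))*j)/5 = -6 + (25*N + j*(25 + j)/(11 + j))/5 = -6 + (5*N + j*(25 + j)/(5*(11 + j))) = -6 + 5*N + j*(25 + j)/(5*(11 + j)))
X(O, J(3)) + H = (-66 - 1*3 + 55*(-141) + (⅕)*3² + 5*(-141)*3)/(11 + 3) + 5043 = (-66 - 3 - 7755 + (⅕)*9 - 2115)/14 + 5043 = (-66 - 3 - 7755 + 9/5 - 2115)/14 + 5043 = (1/14)*(-49686/5) + 5043 = -3549/5 + 5043 = 21666/5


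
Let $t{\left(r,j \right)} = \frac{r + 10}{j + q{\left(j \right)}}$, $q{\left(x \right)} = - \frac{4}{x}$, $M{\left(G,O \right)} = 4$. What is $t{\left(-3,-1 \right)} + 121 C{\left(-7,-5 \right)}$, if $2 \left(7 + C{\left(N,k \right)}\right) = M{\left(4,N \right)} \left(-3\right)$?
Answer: $- \frac{4712}{3} \approx -1570.7$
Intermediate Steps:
$C{\left(N,k \right)} = -13$ ($C{\left(N,k \right)} = -7 + \frac{4 \left(-3\right)}{2} = -7 + \frac{1}{2} \left(-12\right) = -7 - 6 = -13$)
$t{\left(r,j \right)} = \frac{10 + r}{j - \frac{4}{j}}$ ($t{\left(r,j \right)} = \frac{r + 10}{j - \frac{4}{j}} = \frac{10 + r}{j - \frac{4}{j}}$)
$t{\left(-3,-1 \right)} + 121 C{\left(-7,-5 \right)} = - \frac{10 - 3}{-4 + \left(-1\right)^{2}} + 121 \left(-13\right) = \left(-1\right) \frac{1}{-4 + 1} \cdot 7 - 1573 = \left(-1\right) \frac{1}{-3} \cdot 7 - 1573 = \left(-1\right) \left(- \frac{1}{3}\right) 7 - 1573 = \frac{7}{3} - 1573 = - \frac{4712}{3}$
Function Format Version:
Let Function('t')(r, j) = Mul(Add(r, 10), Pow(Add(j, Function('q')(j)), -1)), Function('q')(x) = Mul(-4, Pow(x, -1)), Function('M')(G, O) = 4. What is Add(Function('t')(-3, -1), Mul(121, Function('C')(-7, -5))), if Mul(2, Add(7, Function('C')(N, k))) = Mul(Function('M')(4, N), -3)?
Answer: Rational(-4712, 3) ≈ -1570.7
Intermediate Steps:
Function('C')(N, k) = -13 (Function('C')(N, k) = Add(-7, Mul(Rational(1, 2), Mul(4, -3))) = Add(-7, Mul(Rational(1, 2), -12)) = Add(-7, -6) = -13)
Function('t')(r, j) = Mul(Pow(Add(j, Mul(-4, Pow(j, -1))), -1), Add(10, r)) (Function('t')(r, j) = Mul(Add(r, 10), Pow(Add(j, Mul(-4, Pow(j, -1))), -1)) = Mul(Add(10, r), Pow(Add(j, Mul(-4, Pow(j, -1))), -1)) = Mul(Pow(Add(j, Mul(-4, Pow(j, -1))), -1), Add(10, r)))
Add(Function('t')(-3, -1), Mul(121, Function('C')(-7, -5))) = Add(Mul(-1, Pow(Add(-4, Pow(-1, 2)), -1), Add(10, -3)), Mul(121, -13)) = Add(Mul(-1, Pow(Add(-4, 1), -1), 7), -1573) = Add(Mul(-1, Pow(-3, -1), 7), -1573) = Add(Mul(-1, Rational(-1, 3), 7), -1573) = Add(Rational(7, 3), -1573) = Rational(-4712, 3)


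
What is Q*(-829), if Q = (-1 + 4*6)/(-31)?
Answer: 19067/31 ≈ 615.06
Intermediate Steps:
Q = -23/31 (Q = (-1 + 24)*(-1/31) = 23*(-1/31) = -23/31 ≈ -0.74194)
Q*(-829) = -23/31*(-829) = 19067/31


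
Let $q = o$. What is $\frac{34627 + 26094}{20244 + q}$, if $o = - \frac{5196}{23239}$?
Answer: $\frac{1411095319}{470445120} \approx 2.9995$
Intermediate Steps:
$o = - \frac{5196}{23239}$ ($o = \left(-5196\right) \frac{1}{23239} = - \frac{5196}{23239} \approx -0.22359$)
$q = - \frac{5196}{23239} \approx -0.22359$
$\frac{34627 + 26094}{20244 + q} = \frac{34627 + 26094}{20244 - \frac{5196}{23239}} = \frac{60721}{\frac{470445120}{23239}} = 60721 \cdot \frac{23239}{470445120} = \frac{1411095319}{470445120}$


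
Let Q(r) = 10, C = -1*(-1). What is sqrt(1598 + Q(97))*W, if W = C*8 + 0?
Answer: 16*sqrt(402) ≈ 320.80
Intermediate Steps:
C = 1
W = 8 (W = 1*8 + 0 = 8 + 0 = 8)
sqrt(1598 + Q(97))*W = sqrt(1598 + 10)*8 = sqrt(1608)*8 = (2*sqrt(402))*8 = 16*sqrt(402)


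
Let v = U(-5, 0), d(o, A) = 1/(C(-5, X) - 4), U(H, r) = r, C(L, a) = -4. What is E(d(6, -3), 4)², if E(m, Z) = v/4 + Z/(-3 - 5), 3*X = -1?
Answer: ¼ ≈ 0.25000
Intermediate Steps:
X = -⅓ (X = (⅓)*(-1) = -⅓ ≈ -0.33333)
d(o, A) = -⅛ (d(o, A) = 1/(-4 - 4) = 1/(-8) = -⅛)
v = 0
E(m, Z) = -Z/8 (E(m, Z) = 0/4 + Z/(-3 - 5) = 0*(¼) + Z/(-8) = 0 + Z*(-⅛) = 0 - Z/8 = -Z/8)
E(d(6, -3), 4)² = (-⅛*4)² = (-½)² = ¼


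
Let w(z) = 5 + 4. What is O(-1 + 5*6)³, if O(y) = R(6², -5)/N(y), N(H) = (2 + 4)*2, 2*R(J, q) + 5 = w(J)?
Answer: 1/216 ≈ 0.0046296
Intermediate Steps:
w(z) = 9
R(J, q) = 2 (R(J, q) = -5/2 + (½)*9 = -5/2 + 9/2 = 2)
N(H) = 12 (N(H) = 6*2 = 12)
O(y) = ⅙ (O(y) = 2/12 = 2*(1/12) = ⅙)
O(-1 + 5*6)³ = (⅙)³ = 1/216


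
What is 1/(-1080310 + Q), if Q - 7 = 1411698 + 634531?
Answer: 1/965926 ≈ 1.0353e-6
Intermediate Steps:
Q = 2046236 (Q = 7 + (1411698 + 634531) = 7 + 2046229 = 2046236)
1/(-1080310 + Q) = 1/(-1080310 + 2046236) = 1/965926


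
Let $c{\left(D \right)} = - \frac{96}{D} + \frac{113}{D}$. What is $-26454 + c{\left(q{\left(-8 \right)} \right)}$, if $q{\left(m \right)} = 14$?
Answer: $- \frac{370339}{14} \approx -26453.0$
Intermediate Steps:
$c{\left(D \right)} = \frac{17}{D}$
$-26454 + c{\left(q{\left(-8 \right)} \right)} = -26454 + \frac{17}{14} = - \frac{370339}{14}$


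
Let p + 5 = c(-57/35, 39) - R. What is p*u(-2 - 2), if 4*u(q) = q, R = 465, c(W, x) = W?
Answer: 16507/35 ≈ 471.63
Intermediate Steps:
u(q) = q/4
p = -16507/35 (p = -5 + (-57/35 - 1*465) = -5 + (-57*1/35 - 465) = -5 + (-57/35 - 465) = -5 - 16332/35 = -16507/35 ≈ -471.63)
p*u(-2 - 2) = -16507*(-2 - 2)/140 = -16507*(-4)/140 = -16507/35*(-1) = 16507/35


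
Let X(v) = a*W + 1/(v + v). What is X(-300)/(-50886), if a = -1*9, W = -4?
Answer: -21599/30531600 ≈ -0.00070743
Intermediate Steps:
a = -9
X(v) = 36 + 1/(2*v) (X(v) = -9*(-4) + 1/(v + v) = 36 + 1/(2*v))
X(-300)/(-50886) = (36 + (½)/(-300))/(-50886) = (36 + (½)*(-1/300))*(-1/50886) = (36 - 1/600)*(-1/50886) = (21599/600)*(-1/50886) = -21599/30531600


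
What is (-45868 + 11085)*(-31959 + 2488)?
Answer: 1025089793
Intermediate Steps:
(-45868 + 11085)*(-31959 + 2488) = -34783*(-29471) = 1025089793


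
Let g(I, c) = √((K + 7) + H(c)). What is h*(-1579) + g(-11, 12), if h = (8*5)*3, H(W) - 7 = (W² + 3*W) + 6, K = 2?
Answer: -189480 + √202 ≈ -1.8947e+5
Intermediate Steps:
H(W) = 13 + W² + 3*W (H(W) = 7 + ((W² + 3*W) + 6) = 7 + (6 + W² + 3*W) = 13 + W² + 3*W)
h = 120 (h = 40*3 = 120)
g(I, c) = √(22 + c² + 3*c) (g(I, c) = √((2 + 7) + (13 + c² + 3*c)) = √(9 + (13 + c² + 3*c)) = √(22 + c² + 3*c))
h*(-1579) + g(-11, 12) = 120*(-1579) + √(22 + 12² + 3*12) = -189480 + √(22 + 144 + 36) = -189480 + √202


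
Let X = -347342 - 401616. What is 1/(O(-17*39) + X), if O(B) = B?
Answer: -1/749621 ≈ -1.3340e-6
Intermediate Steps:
X = -748958
1/(O(-17*39) + X) = 1/(-17*39 - 748958) = 1/(-663 - 748958) = 1/(-749621) = -1/749621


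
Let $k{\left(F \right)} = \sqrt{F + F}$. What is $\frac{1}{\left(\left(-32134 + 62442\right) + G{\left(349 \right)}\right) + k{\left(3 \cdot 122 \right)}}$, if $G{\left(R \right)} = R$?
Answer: $\frac{10219}{313283639} - \frac{2 \sqrt{183}}{939850917} \approx 3.259 \cdot 10^{-5}$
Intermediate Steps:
$k{\left(F \right)} = \sqrt{2} \sqrt{F}$ ($k{\left(F \right)} = \sqrt{2 F} = \sqrt{2} \sqrt{F}$)
$\frac{1}{\left(\left(-32134 + 62442\right) + G{\left(349 \right)}\right) + k{\left(3 \cdot 122 \right)}} = \frac{1}{\left(\left(-32134 + 62442\right) + 349\right) + \sqrt{2} \sqrt{3 \cdot 122}} = \frac{1}{\left(30308 + 349\right) + \sqrt{2} \sqrt{366}} = \frac{1}{30657 + 2 \sqrt{183}}$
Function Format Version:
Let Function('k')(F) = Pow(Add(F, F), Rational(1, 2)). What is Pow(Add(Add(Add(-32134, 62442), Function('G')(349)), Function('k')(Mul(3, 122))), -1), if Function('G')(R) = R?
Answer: Add(Rational(10219, 313283639), Mul(Rational(-2, 939850917), Pow(183, Rational(1, 2)))) ≈ 3.2590e-5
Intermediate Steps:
Function('k')(F) = Mul(Pow(2, Rational(1, 2)), Pow(F, Rational(1, 2))) (Function('k')(F) = Pow(Mul(2, F), Rational(1, 2)) = Mul(Pow(2, Rational(1, 2)), Pow(F, Rational(1, 2))))
Pow(Add(Add(Add(-32134, 62442), Function('G')(349)), Function('k')(Mul(3, 122))), -1) = Pow(Add(Add(Add(-32134, 62442), 349), Mul(Pow(2, Rational(1, 2)), Pow(Mul(3, 122), Rational(1, 2)))), -1) = Pow(Add(Add(30308, 349), Mul(Pow(2, Rational(1, 2)), Pow(366, Rational(1, 2)))), -1) = Pow(Add(30657, Mul(2, Pow(183, Rational(1, 2)))), -1)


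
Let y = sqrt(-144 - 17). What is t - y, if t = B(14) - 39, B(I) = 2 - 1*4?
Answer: -41 - I*sqrt(161) ≈ -41.0 - 12.689*I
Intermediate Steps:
B(I) = -2 (B(I) = 2 - 4 = -2)
t = -41 (t = -2 - 39 = -41)
y = I*sqrt(161) (y = sqrt(-161) = I*sqrt(161) ≈ 12.689*I)
t - y = -41 - I*sqrt(161)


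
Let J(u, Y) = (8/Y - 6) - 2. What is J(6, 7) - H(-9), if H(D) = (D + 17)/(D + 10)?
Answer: -104/7 ≈ -14.857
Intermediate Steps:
H(D) = (17 + D)/(10 + D)
J(u, Y) = -8 + 8/Y (J(u, Y) = (-6 + 8/Y) - 2 = -8 + 8/Y)
J(6, 7) - H(-9) = (-8 + 8/7) - (17 - 9)/(10 - 9) = (-8 + 8*(⅐)) - 8/1 = (-8 + 8/7) - 8 = -48/7 - 1*8 = -48/7 - 8 = -104/7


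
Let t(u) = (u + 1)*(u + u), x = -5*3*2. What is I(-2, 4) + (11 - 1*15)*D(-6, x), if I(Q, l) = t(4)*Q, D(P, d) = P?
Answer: -56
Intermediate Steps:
x = -30 (x = -15*2 = -30)
t(u) = 2*u*(1 + u) (t(u) = (1 + u)*(2*u) = 2*u*(1 + u))
I(Q, l) = 40*Q (I(Q, l) = (2*4*(1 + 4))*Q = (2*4*5)*Q = 40*Q)
I(-2, 4) + (11 - 1*15)*D(-6, x) = 40*(-2) + (11 - 1*15)*(-6) = -80 + (11 - 15)*(-6) = -80 - 4*(-6) = -80 + 24 = -56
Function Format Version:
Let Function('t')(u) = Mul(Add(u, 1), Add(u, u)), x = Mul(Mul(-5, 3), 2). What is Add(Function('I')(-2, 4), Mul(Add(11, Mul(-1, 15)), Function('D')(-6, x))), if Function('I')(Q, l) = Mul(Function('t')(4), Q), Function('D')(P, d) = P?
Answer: -56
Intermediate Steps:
x = -30 (x = Mul(-15, 2) = -30)
Function('t')(u) = Mul(2, u, Add(1, u)) (Function('t')(u) = Mul(Add(1, u), Mul(2, u)) = Mul(2, u, Add(1, u)))
Function('I')(Q, l) = Mul(40, Q) (Function('I')(Q, l) = Mul(Mul(2, 4, Add(1, 4)), Q) = Mul(Mul(2, 4, 5), Q) = Mul(40, Q))
Add(Function('I')(-2, 4), Mul(Add(11, Mul(-1, 15)), Function('D')(-6, x))) = Add(Mul(40, -2), Mul(Add(11, Mul(-1, 15)), -6)) = Add(-80, Mul(Add(11, -15), -6)) = Add(-80, Mul(-4, -6)) = Add(-80, 24) = -56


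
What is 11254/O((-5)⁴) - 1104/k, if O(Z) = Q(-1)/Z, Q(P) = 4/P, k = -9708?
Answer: -2845151691/1618 ≈ -1.7584e+6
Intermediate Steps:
O(Z) = -4/Z (O(Z) = (4/(-1))/Z = (4*(-1))/Z = -4/Z)
11254/O((-5)⁴) - 1104/k = 11254/((-4/((-5)⁴))) - 1104/(-9708) = 11254/((-4/625)) - 1104*(-1/9708) = 11254/((-4*1/625)) + 92/809 = 11254/(-4/625) + 92/809 = 11254*(-625/4) + 92/809 = -3516875/2 + 92/809 = -2845151691/1618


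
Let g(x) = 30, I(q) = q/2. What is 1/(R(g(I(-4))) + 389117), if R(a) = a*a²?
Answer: 1/416117 ≈ 2.4032e-6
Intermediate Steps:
I(q) = q/2 (I(q) = q*(½) = q/2)
R(a) = a³
1/(R(g(I(-4))) + 389117) = 1/(30³ + 389117) = 1/(27000 + 389117) = 1/416117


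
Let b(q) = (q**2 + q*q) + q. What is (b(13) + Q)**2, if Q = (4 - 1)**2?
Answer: 129600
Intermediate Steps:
b(q) = q + 2*q**2 (b(q) = (q**2 + q**2) + q = 2*q**2 + q = q + 2*q**2)
Q = 9 (Q = 3**2 = 9)
(b(13) + Q)**2 = (13*(1 + 2*13) + 9)**2 = (13*(1 + 26) + 9)**2 = (13*27 + 9)**2 = (351 + 9)**2 = 360**2 = 129600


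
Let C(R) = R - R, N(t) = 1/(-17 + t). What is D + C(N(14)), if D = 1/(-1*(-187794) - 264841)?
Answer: -1/77047 ≈ -1.2979e-5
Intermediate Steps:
C(R) = 0
D = -1/77047 (D = 1/(187794 - 264841) = 1/(-77047) = -1/77047 ≈ -1.2979e-5)
D + C(N(14)) = -1/77047 + 0 = -1/77047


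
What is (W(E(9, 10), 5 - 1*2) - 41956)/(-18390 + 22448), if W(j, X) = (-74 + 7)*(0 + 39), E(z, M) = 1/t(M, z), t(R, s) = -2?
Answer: -44569/4058 ≈ -10.983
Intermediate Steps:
E(z, M) = -1/2 (E(z, M) = 1/(-2) = -1/2)
W(j, X) = -2613 (W(j, X) = -67*39 = -2613)
(W(E(9, 10), 5 - 1*2) - 41956)/(-18390 + 22448) = (-2613 - 41956)/(-18390 + 22448) = -44569/4058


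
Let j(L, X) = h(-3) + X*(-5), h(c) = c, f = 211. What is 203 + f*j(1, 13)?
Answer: -14145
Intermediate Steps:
j(L, X) = -3 - 5*X (j(L, X) = -3 + X*(-5) = -3 - 5*X)
203 + f*j(1, 13) = 203 + 211*(-3 - 5*13) = 203 + 211*(-3 - 65) = 203 + 211*(-68) = 203 - 14348 = -14145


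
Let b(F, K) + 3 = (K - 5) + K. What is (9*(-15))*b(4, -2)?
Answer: 1620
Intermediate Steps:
b(F, K) = -8 + 2*K (b(F, K) = -3 + ((K - 5) + K) = -3 + ((-5 + K) + K) = -3 + (-5 + 2*K) = -8 + 2*K)
(9*(-15))*b(4, -2) = (9*(-15))*(-8 + 2*(-2)) = -135*(-8 - 4) = -135*(-12) = 1620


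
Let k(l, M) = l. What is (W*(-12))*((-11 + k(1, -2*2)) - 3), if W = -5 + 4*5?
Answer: 2340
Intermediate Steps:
W = 15 (W = -5 + 20 = 15)
(W*(-12))*((-11 + k(1, -2*2)) - 3) = (15*(-12))*((-11 + 1) - 3) = -180*(-10 - 3) = -180*(-13) = 2340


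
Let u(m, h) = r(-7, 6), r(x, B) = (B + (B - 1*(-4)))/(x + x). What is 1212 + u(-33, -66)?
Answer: 8476/7 ≈ 1210.9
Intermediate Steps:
r(x, B) = (4 + 2*B)/(2*x) (r(x, B) = (B + (B + 4))/((2*x)) = (B + (4 + B))*(1/(2*x)) = (4 + 2*B)*(1/(2*x)) = (4 + 2*B)/(2*x))
u(m, h) = -8/7 (u(m, h) = (2 + 6)/(-7) = -⅐*8 = -8/7)
1212 + u(-33, -66) = 1212 - 8/7 = 8476/7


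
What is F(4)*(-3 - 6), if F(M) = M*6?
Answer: -216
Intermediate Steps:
F(M) = 6*M
F(4)*(-3 - 6) = (6*4)*(-3 - 6) = 24*(-9) = -216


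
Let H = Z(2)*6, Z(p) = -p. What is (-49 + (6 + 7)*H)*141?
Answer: -28905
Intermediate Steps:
H = -12 (H = -1*2*6 = -2*6 = -12)
(-49 + (6 + 7)*H)*141 = (-49 + (6 + 7)*(-12))*141 = (-49 + 13*(-12))*141 = (-49 - 156)*141 = -205*141 = -28905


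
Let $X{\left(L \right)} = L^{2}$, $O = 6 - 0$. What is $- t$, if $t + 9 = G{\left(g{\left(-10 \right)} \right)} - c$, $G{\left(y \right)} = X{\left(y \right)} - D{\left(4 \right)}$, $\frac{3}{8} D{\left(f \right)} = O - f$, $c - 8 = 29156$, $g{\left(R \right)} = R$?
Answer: $\frac{87235}{3} \approx 29078.0$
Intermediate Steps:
$O = 6$ ($O = 6 + 0 = 6$)
$c = 29164$ ($c = 8 + 29156 = 29164$)
$D{\left(f \right)} = 16 - \frac{8 f}{3}$ ($D{\left(f \right)} = \frac{8 \left(6 - f\right)}{3} = 16 - \frac{8 f}{3}$)
$G{\left(y \right)} = - \frac{16}{3} + y^{2}$ ($G{\left(y \right)} = y^{2} - \left(16 - \frac{32}{3}\right) = y^{2} - \frac{16}{3} = - \frac{16}{3} + y^{2}$)
$t = - \frac{87235}{3}$ ($t = -9 - \left(\frac{87508}{3} - 100\right) = -9 + \left(\left(- \frac{16}{3} + 100\right) - 29164\right) = -9 + \left(\frac{284}{3} - 29164\right) = -9 - \frac{87208}{3} = - \frac{87235}{3} \approx -29078.0$)
$- t = \left(-1\right) \left(- \frac{87235}{3}\right) = \frac{87235}{3}$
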